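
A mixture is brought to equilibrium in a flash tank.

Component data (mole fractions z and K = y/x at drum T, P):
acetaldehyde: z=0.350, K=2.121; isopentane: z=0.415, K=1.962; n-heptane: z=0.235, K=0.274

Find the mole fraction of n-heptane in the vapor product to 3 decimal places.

Rachford–Rice: g(β) = Σ zᵢ(Kᵢ−1)/(1+β(Kᵢ−1)) = 0.
Check two-phase: ΣzᵢKᵢ = 1.621 > 1 and Σzᵢ/Kᵢ = 1.234 > 1, so g(0) = 0.621 > 0 and g(1) = -0.234 < 0.
Newton–Raphson from β = 0.5:
  β = 0.500: g = 0.2532, g' = -0.661 → β = 0.883
  β = 0.883: g = -0.0623, g' = -1.185 → β = 0.830
  β = 0.830: g = -0.0045, g' = -1.022 → β = 0.826
Converged at β = 0.826.
Compositions from xᵢ = zᵢ/(1+β(Kᵢ−1)), yᵢ = Kᵢxᵢ:
  acetaldehyde: x = 0.182, y = 0.385
  isopentane: x = 0.231, y = 0.454
  n-heptane: x = 0.587, y = 0.161

y_n-heptane = 0.161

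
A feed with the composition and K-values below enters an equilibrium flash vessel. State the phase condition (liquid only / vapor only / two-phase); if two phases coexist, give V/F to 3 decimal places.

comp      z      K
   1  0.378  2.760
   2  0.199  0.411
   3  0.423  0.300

two-phase, V/F = 0.215

ΣzᵢKᵢ = 1.252; Σzᵢ/Kᵢ = 2.031.
Both exceed 1, so a two-phase solution exists.
Rachford–Rice: g(ψ) = Σ zᵢ(Kᵢ−1)/(1+ψ(Kᵢ−1)) = 0.
Newton–Raphson from ψ = 0.5:
  ψ = 0.500: g = -0.2678, g' = -0.961 → ψ = 0.221
  ψ = 0.221: g = -0.0063, g' = -0.988 → ψ = 0.215
Converged at ψ = 0.215.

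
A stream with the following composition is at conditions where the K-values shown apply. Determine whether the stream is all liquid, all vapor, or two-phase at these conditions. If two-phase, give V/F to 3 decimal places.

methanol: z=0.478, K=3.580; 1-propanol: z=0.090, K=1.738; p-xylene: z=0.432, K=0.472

two-phase, V/F = 0.868

ΣzᵢKᵢ = 2.072; Σzᵢ/Kᵢ = 1.101.
Both exceed 1, so a two-phase solution exists.
Newton iteration, ψ⁰ = 0.65:
  ψ = 0.650: g = 0.1583, g' = -0.746 → ψ = 0.862
  ψ = 0.862: g = 0.0043, g' = -0.730 → ψ = 0.868
Converged at ψ = 0.868.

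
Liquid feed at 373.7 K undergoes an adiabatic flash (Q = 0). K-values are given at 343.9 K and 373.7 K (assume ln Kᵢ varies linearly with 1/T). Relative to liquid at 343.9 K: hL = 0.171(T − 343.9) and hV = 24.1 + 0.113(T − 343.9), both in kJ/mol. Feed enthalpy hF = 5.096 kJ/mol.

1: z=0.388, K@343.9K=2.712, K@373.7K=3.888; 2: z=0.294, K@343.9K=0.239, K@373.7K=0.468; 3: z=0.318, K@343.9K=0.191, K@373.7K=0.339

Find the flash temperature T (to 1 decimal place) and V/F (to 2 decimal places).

Adiabatic flash: solve Rachford–Rice at each trial T, then check hF = ψ·hV(T) + (1−ψ)·hL(T).
  T = 343.9 K: K = (2.712, 0.239, 0.191), RR gives ψ = 0.136, H_out = 3.281 kJ/mol
  T = 373.7 K: K = (3.888, 0.468, 0.339), RR gives ψ = 0.433, H_out = 14.787 kJ/mol
  T = 358.8 K: K = (3.272, 0.339, 0.258), RR gives ψ = 0.282, H_out = 9.096 kJ/mol
  T = 351.4 K: K = (2.986, 0.286, 0.223), RR gives ψ = 0.211, H_out = 6.282 kJ/mol
  T = 347.6 K: K = (2.846, 0.261, 0.206), RR gives ψ = 0.174, H_out = 4.788 kJ/mol
  T = 349.5 K: K = (2.916, 0.274, 0.214), RR gives ψ = 0.193, H_out = 5.541 kJ/mol
Linear interpolation between T = 347.6 (H_out = 4.788) and T = 349.5 (H_out = 5.541) on hF = 5.096 gives T ≈ 348.4 K, at which ψ = 0.18.

T = 348.4 K, V/F = 0.18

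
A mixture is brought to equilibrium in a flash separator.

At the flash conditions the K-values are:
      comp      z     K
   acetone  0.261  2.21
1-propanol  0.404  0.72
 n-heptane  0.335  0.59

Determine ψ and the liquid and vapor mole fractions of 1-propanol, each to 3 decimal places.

Iterate (Newton) starting at ψ = 0.45:
  ψ = 0.450: g = -0.0934, g' = -0.286 → ψ = 0.124
  ψ = 0.124: g = 0.0128, g' = -0.385 → ψ = 0.157
  ψ = 0.157: g = 0.0003, g' = -0.369 → ψ = 0.158
Converged at ψ = 0.158.
Compositions from xᵢ = zᵢ/(1+ψ(Kᵢ−1)), yᵢ = Kᵢxᵢ:
  acetone: x = 0.219, y = 0.484
  1-propanol: x = 0.423, y = 0.304
  n-heptane: x = 0.358, y = 0.211

ψ = 0.158, x_1-propanol = 0.423, y_1-propanol = 0.304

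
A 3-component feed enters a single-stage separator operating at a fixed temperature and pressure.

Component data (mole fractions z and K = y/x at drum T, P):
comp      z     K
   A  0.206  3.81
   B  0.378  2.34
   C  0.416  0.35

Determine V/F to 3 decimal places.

V/F = 0.658

Rachford–Rice: g(V/F) = Σ zᵢ(Kᵢ−1)/(1+V/F(Kᵢ−1)) = 0.
g(0) = ΣzᵢKᵢ − 1 = 0.815 and g(1) = 1 − Σzᵢ/Kᵢ = -0.404, so a root lies in (0, 1).
Newton iteration, V/F⁰ = 0.5:
  V/F = 0.500: g = 0.1434, g' = -0.910 → V/F = 0.658
Converged at V/F = 0.658.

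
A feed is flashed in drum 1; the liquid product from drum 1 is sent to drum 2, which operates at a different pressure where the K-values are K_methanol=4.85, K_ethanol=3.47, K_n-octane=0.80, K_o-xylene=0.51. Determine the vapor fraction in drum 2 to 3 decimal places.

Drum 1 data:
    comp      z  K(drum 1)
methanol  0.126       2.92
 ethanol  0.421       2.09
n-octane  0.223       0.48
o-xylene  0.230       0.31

Drum 1:
Rachford–Rice: g(ψ₁) = Σ zᵢ(Kᵢ−1)/(1+ψ₁(Kᵢ−1)) = 0.
Feasibility: ΣzᵢKᵢ = 1.426, Σzᵢ/Kᵢ = 1.451 — both > 1, two phases present.
Iterate (Newton) starting at ψ₁ = 0.5:
  ψ₁ = 0.500: g = 0.0215, g' = -0.696 → ψ₁ = 0.531
Converged at ψ₁ = 0.531.
Drum-1 compositions:
  methanol: x = 0.062, y = 0.182
  ethanol: x = 0.267, y = 0.557
  n-octane: x = 0.308, y = 0.148
  o-xylene: x = 0.363, y = 0.112
Drum-2 feed = drum-1 liquid: z₂ = (0.0624, 0.2667, 0.3080, 0.3629).
Drum 2:
Rachford–Rice: g(ψ₂) = Σ zᵢ(Kᵢ−1)/(1+ψ₂(Kᵢ−1)) = 0.
Check two-phase: ΣzᵢKᵢ = 1.660 > 1 and Σzᵢ/Kᵢ = 1.186 > 1, so g(0) = 0.660 > 0 and g(1) = -0.186 < 0.
Iterate (Newton) starting at ψ₂ = 0.5:
  ψ₂ = 0.500: g = 0.0729, g' = -0.602 → ψ₂ = 0.621
  ψ₂ = 0.621: g = 0.0048, g' = -0.530 → ψ₂ = 0.630
Converged at ψ₂ = 0.630.
  methanol: x = 0.018, y = 0.088
  ethanol: x = 0.104, y = 0.362
  n-octane: x = 0.352, y = 0.282
  o-xylene: x = 0.525, y = 0.268

V/F (drum 2) = 0.630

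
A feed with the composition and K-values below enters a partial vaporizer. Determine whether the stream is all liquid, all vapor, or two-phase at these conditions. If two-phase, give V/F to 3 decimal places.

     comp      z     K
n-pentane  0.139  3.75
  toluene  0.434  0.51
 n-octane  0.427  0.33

ΣzᵢKᵢ = 0.883; Σzᵢ/Kᵢ = 2.182.
Since ΣzᵢKᵢ < 1 the mixture is below its bubble point — single liquid phase.

all liquid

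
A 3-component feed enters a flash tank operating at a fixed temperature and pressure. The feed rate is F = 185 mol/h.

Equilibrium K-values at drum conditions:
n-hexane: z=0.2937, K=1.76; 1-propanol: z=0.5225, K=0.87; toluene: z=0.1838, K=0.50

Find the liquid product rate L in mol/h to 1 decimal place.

Iterate (Newton) starting at ψ = 0.41:
  ψ = 0.4100: g = -0.01716, g' = -0.1812 → ψ = 0.3153
  ψ = 0.3153: g = 0.00014, g' = -0.1848 → ψ = 0.3160
Converged at ψ = 0.3160.
Then V = ψ·F = 0.3160·185 = 58.5 mol/h and L = F − V = 126.5 mol/h.

L = 126.5 mol/h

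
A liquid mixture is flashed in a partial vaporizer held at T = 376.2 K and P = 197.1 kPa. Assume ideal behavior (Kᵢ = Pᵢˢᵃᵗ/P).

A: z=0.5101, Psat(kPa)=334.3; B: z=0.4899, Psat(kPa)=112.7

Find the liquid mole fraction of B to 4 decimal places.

x_B = 0.6191

Raoult's law: Kᵢ = Pᵢˢᵃᵗ/P = Pᵢˢᵃᵗ/197.1.
  K_A = 334.3/197.1 = 1.696093, K_B = 112.7/197.1 = 0.571791
Rachford–Rice: g(ψ) = Σ zᵢ(Kᵢ−1)/(1+ψ(Kᵢ−1)) = 0.
Feasibility: ΣzᵢKᵢ = 1.1453, Σzᵢ/Kᵢ = 1.1575 — both > 1, two phases present.
Iterate (Newton) starting at ψ = 0.64:
  ψ = 0.6400: g = -0.04333, g' = -0.2887 → ψ = 0.4899
  ψ = 0.4899: g = -0.00070, g' = -0.2813 → ψ = 0.4875
Converged at ψ = 0.4875.
Compositions from xᵢ = zᵢ/(1+ψ(Kᵢ−1)), yᵢ = Kᵢxᵢ:
  A: x = 0.3809, y = 0.6460
  B: x = 0.6191, y = 0.3540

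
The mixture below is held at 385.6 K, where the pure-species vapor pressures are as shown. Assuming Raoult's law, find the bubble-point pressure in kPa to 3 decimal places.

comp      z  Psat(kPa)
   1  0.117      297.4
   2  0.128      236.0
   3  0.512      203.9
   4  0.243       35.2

At the bubble point ψ → 0, so ΣzᵢKᵢ = 1 with Kᵢ = Pᵢˢᵃᵗ/P ⇒ P = ΣzᵢPᵢˢᵃᵗ.
P = 0.117·297.4 + 0.128·236.0 + 0.512·203.9 + 0.243·35.2 = 177.954 kPa

Pbub = 177.954 kPa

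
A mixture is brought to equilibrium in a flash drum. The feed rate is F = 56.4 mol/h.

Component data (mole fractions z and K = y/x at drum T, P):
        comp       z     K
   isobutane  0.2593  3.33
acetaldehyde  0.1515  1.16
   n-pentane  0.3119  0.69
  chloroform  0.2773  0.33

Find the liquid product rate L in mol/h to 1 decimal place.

Material balance + equilibrium reduce to Σ zᵢ(Kᵢ−1)/(1+V/F(Kᵢ−1)) = 0.
Feasibility: ΣzᵢKᵢ = 1.3459, Σzᵢ/Kᵢ = 1.5008 — both > 1, two phases present.
Newton–Raphson from V/F = 0.5:
  V/F = 0.5000: g = -0.09230, g' = -0.6271 → V/F = 0.3528
  V/F = 0.3528: g = 0.00266, g' = -0.6788 → V/F = 0.3567
Converged at V/F = 0.3567.
Then V = V/F·F = 0.3567·56.4 = 20.1 mol/h and L = F − V = 36.3 mol/h.

L = 36.3 mol/h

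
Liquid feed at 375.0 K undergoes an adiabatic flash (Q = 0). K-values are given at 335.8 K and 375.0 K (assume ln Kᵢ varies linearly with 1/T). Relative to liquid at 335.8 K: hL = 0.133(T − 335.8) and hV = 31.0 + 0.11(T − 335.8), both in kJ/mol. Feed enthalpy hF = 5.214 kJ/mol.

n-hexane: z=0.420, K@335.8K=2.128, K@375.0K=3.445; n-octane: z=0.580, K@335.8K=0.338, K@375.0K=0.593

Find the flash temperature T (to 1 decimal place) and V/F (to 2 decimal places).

T = 338.0 K, V/F = 0.16

Adiabatic flash: solve Rachford–Rice at each trial T, then check hF = ψ·hV(T) + (1−ψ)·hL(T).
  T = 335.8 K: K = (2.128, 0.338), RR gives ψ = 0.120, H_out = 3.728 kJ/mol
  T = 375.0 K: K = (3.445, 0.593), RR gives ψ = 0.795, H_out = 29.133 kJ/mol
  T = 355.4 K: K = (2.744, 0.455), RR gives ψ = 0.438, H_out = 15.975 kJ/mol
  T = 345.6 K: K = (2.425, 0.394), RR gives ψ = 0.286, H_out = 10.096 kJ/mol
  T = 340.7 K: K = (2.274, 0.365), RR gives ψ = 0.206, H_out = 7.023 kJ/mol
  T = 338.2 K: K = (2.199, 0.351), RR gives ψ = 0.163, H_out = 5.377 kJ/mol
Linear interpolation between T = 335.8 (H_out = 3.728) and T = 338.2 (H_out = 5.377) on hF = 5.214 gives T ≈ 338.0 K, at which ψ = 0.16.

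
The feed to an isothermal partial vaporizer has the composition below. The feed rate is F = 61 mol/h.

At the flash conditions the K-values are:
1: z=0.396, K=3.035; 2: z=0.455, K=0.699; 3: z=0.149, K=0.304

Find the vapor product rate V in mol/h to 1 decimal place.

V = 38.4 mol/h

Let β = V/F and solve Σ zᵢ(Kᵢ−1)/(1+β(Kᵢ−1)) = 0.
Feasibility: ΣzᵢKᵢ = 1.565, Σzᵢ/Kᵢ = 1.272 — both > 1, two phases present.
Newton iteration, β⁰ = 0.5:
  β = 0.500: g = 0.0792, g' = -0.630 → β = 0.626
  β = 0.626: g = 0.0021, g' = -0.606 → β = 0.629
Converged at β = 0.629.
Then V = β·F = 0.6291·61 = 38.4 mol/h and L = F − V = 22.6 mol/h.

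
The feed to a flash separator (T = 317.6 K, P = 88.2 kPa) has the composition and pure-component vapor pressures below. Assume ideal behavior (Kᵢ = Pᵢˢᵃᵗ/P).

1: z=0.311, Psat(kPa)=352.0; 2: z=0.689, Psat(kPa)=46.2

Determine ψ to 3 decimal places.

ψ = 0.423

Raoult's law: Kᵢ = Pᵢˢᵃᵗ/P = Pᵢˢᵃᵗ/88.2.
  K_1 = 352.0/88.2 = 3.99093, K_2 = 46.2/88.2 = 0.52381
Let ψ = V/F and solve Σ zᵢ(Kᵢ−1)/(1+ψ(Kᵢ−1)) = 0.
Feasibility: ΣzᵢKᵢ = 1.602, Σzᵢ/Kᵢ = 1.393 — both > 1, two phases present.
Binary case is linear: z₁(K₁−1)(1+ψ(K₂−1)) + z₂(K₂−1)(1+ψ(K₁−1)) = 0
⇒ ψ = [z₁(K₁−1)+z₂(K₂−1)] / [−(K₁−1)(K₂−1)] = 0.6021/1.4243 = 0.423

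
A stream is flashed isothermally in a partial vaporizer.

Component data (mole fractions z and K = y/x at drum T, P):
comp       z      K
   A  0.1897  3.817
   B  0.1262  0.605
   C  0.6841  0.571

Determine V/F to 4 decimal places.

Material balance + equilibrium reduce to Σ zᵢ(Kᵢ−1)/(1+V/F(Kᵢ−1)) = 0.
g(0) = ΣzᵢKᵢ − 1 = 0.1911 and g(1) = 1 − Σzᵢ/Kᵢ = -0.4564, so a root lies in (0, 1).
Iterate (Newton) starting at V/F = 0.61:
  V/F = 0.6100: g = -0.26659, g' = -0.4689 → V/F = 0.0414
  V/F = 0.0414: g = 0.12910, g' = -1.3581 → V/F = 0.1365
  V/F = 0.1365: g = 0.02158, g' = -0.9495 → V/F = 0.1592
  V/F = 0.1592: g = 0.00075, g' = -0.8850 → V/F = 0.1600
Converged at V/F = 0.1600.

V/F = 0.1600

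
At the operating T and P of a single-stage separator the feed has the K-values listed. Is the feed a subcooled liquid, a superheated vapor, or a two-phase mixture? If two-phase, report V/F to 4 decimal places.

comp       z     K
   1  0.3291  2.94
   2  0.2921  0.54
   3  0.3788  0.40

ΣzᵢKᵢ = 1.2768; Σzᵢ/Kᵢ = 1.5999.
Both exceed 1, so a two-phase solution exists.
Let ψ = V/F and solve Σ zᵢ(Kᵢ−1)/(1+ψ(Kᵢ−1)) = 0.
Newton–Raphson from ψ = 0.5:
  ψ = 0.5000: g = -0.17510, g' = -0.7017 → ψ = 0.2505
  ψ = 0.2505: g = 0.01033, g' = -0.8288 → ψ = 0.2629
  ψ = 0.2629: g = 0.00008, g' = -0.8154 → ψ = 0.2630
Converged at ψ = 0.2630.

two-phase, V/F = 0.2630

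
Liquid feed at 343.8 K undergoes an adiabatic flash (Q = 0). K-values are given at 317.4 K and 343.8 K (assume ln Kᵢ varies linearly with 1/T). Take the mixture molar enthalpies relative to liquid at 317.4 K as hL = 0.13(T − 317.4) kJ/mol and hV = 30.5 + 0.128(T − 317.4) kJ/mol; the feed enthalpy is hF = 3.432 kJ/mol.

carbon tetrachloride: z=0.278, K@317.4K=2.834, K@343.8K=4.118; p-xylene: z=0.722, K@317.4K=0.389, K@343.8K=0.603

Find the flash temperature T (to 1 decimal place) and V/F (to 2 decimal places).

T = 320.2 K, V/F = 0.10

Adiabatic flash: solve Rachford–Rice at each trial T, then check hF = ψ·hV(T) + (1−ψ)·hL(T).
  T = 317.4 K: K = (2.834, 0.389), RR gives ψ = 0.061, H_out = 1.870 kJ/mol
  T = 343.8 K: K = (4.118, 0.603), RR gives ψ = 0.469, H_out = 17.702 kJ/mol
  T = 330.6 K: K = (3.442, 0.489), RR gives ψ = 0.248, H_out = 9.270 kJ/mol
  T = 324.0 K: K = (3.129, 0.437), RR gives ψ = 0.155, H_out = 5.574 kJ/mol
  T = 320.7 K: K = (2.980, 0.413), RR gives ψ = 0.108, H_out = 3.737 kJ/mol
  T = 319.0 K: K = (2.904, 0.400), RR gives ψ = 0.084, H_out = 2.781 kJ/mol
Linear interpolation between T = 319.0 (H_out = 2.781) and T = 320.7 (H_out = 3.737) on hF = 3.432 gives T ≈ 320.2 K, at which ψ = 0.10.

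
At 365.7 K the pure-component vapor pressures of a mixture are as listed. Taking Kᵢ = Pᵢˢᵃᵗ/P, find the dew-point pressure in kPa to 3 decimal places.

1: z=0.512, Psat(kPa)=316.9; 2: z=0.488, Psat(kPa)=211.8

Pdew = 255.121 kPa

At the dew point ψ → 1, so Σzᵢ/Kᵢ = 1 with Kᵢ = Pᵢˢᵃᵗ/P ⇒ 1/P = Σzᵢ/Pᵢˢᵃᵗ.
1/P = 0.512/316.9 + 0.488/211.8 = 0.003920 ⇒ P = 255.121 kPa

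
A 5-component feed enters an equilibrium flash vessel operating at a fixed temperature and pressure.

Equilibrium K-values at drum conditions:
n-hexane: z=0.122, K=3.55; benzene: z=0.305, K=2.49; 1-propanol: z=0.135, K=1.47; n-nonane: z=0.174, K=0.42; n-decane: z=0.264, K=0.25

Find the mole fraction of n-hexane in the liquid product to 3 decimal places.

x_n-hexane = 0.054

Rachford–Rice: g(ψ) = Σ zᵢ(Kᵢ−1)/(1+ψ(Kᵢ−1)) = 0.
Check two-phase: ΣzᵢKᵢ = 1.530 > 1 and Σzᵢ/Kᵢ = 1.719 > 1, so g(0) = 0.530 > 0 and g(1) = -0.719 < 0.
Newton iteration, ψ⁰ = 0.5:
  ψ = 0.500: g = -0.0104, g' = -0.891 → ψ = 0.488
Converged at ψ = 0.488.
Compositions from xᵢ = zᵢ/(1+ψ(Kᵢ−1)), yᵢ = Kᵢxᵢ:
  n-hexane: x = 0.054, y = 0.193
  benzene: x = 0.177, y = 0.440
  1-propanol: x = 0.110, y = 0.161
  n-nonane: x = 0.243, y = 0.102
  n-decane: x = 0.417, y = 0.104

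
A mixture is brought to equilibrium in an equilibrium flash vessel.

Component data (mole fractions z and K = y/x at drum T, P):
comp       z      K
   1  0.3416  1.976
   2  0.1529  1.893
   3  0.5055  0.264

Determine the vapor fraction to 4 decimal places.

ψ = 0.1399

Let ψ = V/F and solve Σ zᵢ(Kᵢ−1)/(1+ψ(Kᵢ−1)) = 0.
Feasibility: ΣzᵢKᵢ = 1.0979, Σzᵢ/Kᵢ = 2.1684 — both > 1, two phases present.
Newton iteration, ψ⁰ = 0.52:
  ψ = 0.5200: g = -0.28832, g' = -0.9187 → ψ = 0.2062
  ψ = 0.2062: g = -0.04573, g' = -0.6930 → ψ = 0.1402
  ψ = 0.1402: g = -0.00022, g' = -0.6886 → ψ = 0.1399
Converged at ψ = 0.1399.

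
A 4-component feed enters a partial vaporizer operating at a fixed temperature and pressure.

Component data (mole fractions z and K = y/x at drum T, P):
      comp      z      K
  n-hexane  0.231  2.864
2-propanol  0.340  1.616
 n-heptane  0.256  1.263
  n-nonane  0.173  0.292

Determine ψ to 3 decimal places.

ψ = 0.915

Material balance + equilibrium reduce to Σ zᵢ(Kᵢ−1)/(1+ψ(Kᵢ−1)) = 0.
Check two-phase: ΣzᵢKᵢ = 1.585 > 1 and Σzᵢ/Kᵢ = 1.086 > 1, so g(0) = 0.585 > 0 and g(1) = -0.086 < 0.
Iterate (Newton) starting at ψ = 0.5:
  ψ = 0.500: g = 0.2529, g' = -0.512 → ψ = 0.994
  ψ = 0.994: g = -0.0791, g' = -1.147 → ψ = 0.925
  ψ = 0.925: g = -0.0092, g' = -0.900 → ψ = 0.915
Converged at ψ = 0.915.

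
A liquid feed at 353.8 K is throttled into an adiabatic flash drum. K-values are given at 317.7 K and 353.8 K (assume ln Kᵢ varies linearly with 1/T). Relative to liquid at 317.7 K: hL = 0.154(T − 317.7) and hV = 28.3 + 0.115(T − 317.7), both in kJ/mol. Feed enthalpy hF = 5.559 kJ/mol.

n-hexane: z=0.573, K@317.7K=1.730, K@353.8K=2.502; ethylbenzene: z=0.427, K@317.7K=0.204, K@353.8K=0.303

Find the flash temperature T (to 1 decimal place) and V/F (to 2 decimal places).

T = 320.5 K, V/F = 0.18

Adiabatic flash: solve Rachford–Rice at each trial T, then check hF = ψ·hV(T) + (1−ψ)·hL(T).
  T = 317.7 K: K = (1.730, 0.204), RR gives ψ = 0.135, H_out = 3.818 kJ/mol
  T = 353.8 K: K = (2.502, 0.303), RR gives ψ = 0.538, H_out = 20.022 kJ/mol
  T = 335.8 K: K = (2.102, 0.251), RR gives ψ = 0.378, H_out = 13.220 kJ/mol
  T = 326.8 K: K = (1.913, 0.227), RR gives ψ = 0.274, H_out = 9.057 kJ/mol
  T = 322.2 K: K = (1.820, 0.215), RR gives ψ = 0.209, H_out = 6.579 kJ/mol
  T = 319.9 K: K = (1.774, 0.210), RR gives ψ = 0.173, H_out = 5.216 kJ/mol
Linear interpolation between T = 319.9 (H_out = 5.216) and T = 322.2 (H_out = 6.579) on hF = 5.559 gives T ≈ 320.5 K, at which ψ = 0.18.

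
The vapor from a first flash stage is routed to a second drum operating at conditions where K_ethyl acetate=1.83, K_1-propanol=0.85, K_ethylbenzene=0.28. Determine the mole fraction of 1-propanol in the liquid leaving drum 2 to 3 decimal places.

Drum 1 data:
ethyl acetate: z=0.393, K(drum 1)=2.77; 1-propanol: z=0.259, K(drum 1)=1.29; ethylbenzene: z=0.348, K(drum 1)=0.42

x_1-propanol (drum 2) = 0.290

Drum 1:
Let ψ₁ = V/F and solve Σ zᵢ(Kᵢ−1)/(1+ψ₁(Kᵢ−1)) = 0.
Feasibility: ΣzᵢKᵢ = 1.569, Σzᵢ/Kᵢ = 1.171 — both > 1, two phases present.
Iterate (Newton) starting at ψ₁ = 0.4:
  ψ₁ = 0.400: g = 0.2118, g' = -0.638 → ψ₁ = 0.732
  ψ₁ = 0.732: g = 0.0143, g' = -0.602 → ψ₁ = 0.756
  ψ₁ = 0.756: g = -0.0001, g' = -0.611 → ψ₁ = 0.755
Converged at ψ₁ = 0.755.
Drum-1 compositions:
  ethyl acetate: x = 0.168, y = 0.466
  1-propanol: x = 0.212, y = 0.274
  ethylbenzene: x = 0.619, y = 0.260
Drum-2 feed = drum-1 vapor: z₂ = (0.4658, 0.2741, 0.2601).
Drum 2:
Iterate (Newton) starting at ψ₂ = 0.5:
  ψ₂ = 0.500: g = -0.0639, g' = -0.497 → ψ₂ = 0.371
  ψ₂ = 0.371: g = -0.0037, g' = -0.446 → ψ₂ = 0.363
Converged at ψ₂ = 0.363.
  ethyl acetate: x = 0.358, y = 0.655
  1-propanol: x = 0.290, y = 0.246
  ethylbenzene: x = 0.352, y = 0.099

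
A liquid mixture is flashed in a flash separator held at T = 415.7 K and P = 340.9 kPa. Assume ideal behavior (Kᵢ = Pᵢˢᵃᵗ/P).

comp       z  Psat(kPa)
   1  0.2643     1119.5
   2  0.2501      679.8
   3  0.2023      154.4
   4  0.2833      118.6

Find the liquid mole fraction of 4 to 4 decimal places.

Raoult's law: Kᵢ = Pᵢˢᵃᵗ/P = Pᵢˢᵃᵗ/340.9.
  K_1 = 1119.5/340.9 = 3.283954, K_2 = 679.8/340.9 = 1.994133, K_3 = 154.4/340.9 = 0.452919, K_4 = 118.6/340.9 = 0.347903
Material balance + equilibrium reduce to Σ zᵢ(Kᵢ−1)/(1+ψ(Kᵢ−1)) = 0.
Feasibility: ΣzᵢKᵢ = 1.5569, Σzᵢ/Kᵢ = 1.4669 — both > 1, two phases present.
Newton iteration, ψ⁰ = 0.5:
  ψ = 0.5000: g = 0.02144, g' = -0.7907 → ψ = 0.5271
Converged at ψ = 0.5271.
Compositions from xᵢ = zᵢ/(1+ψ(Kᵢ−1)), yᵢ = Kᵢxᵢ:
  1: x = 0.1199, y = 0.3938
  2: x = 0.1641, y = 0.3272
  3: x = 0.2843, y = 0.1288
  4: x = 0.4317, y = 0.1502

x_4 = 0.4317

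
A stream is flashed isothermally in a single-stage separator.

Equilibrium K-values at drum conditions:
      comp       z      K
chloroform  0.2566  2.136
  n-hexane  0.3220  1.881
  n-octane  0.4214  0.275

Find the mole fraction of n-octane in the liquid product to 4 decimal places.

x_n-octane = 0.5772

Let ψ = V/F and solve Σ zᵢ(Kᵢ−1)/(1+ψ(Kᵢ−1)) = 0.
Check two-phase: ΣzᵢKᵢ = 1.2697 > 1 and Σzᵢ/Kᵢ = 1.8237 > 1, so g(0) = 0.2697 > 0 and g(1) = -0.8237 < 0.
Newton–Raphson from ψ = 0.5:
  ψ = 0.5000: g = -0.09640, g' = -0.8001 → ψ = 0.3795
  ψ = 0.3795: g = -0.00521, g' = -0.7236 → ψ = 0.3723
Converged at ψ = 0.3723.
Compositions from xᵢ = zᵢ/(1+ψ(Kᵢ−1)), yᵢ = Kᵢxᵢ:
  chloroform: x = 0.1803, y = 0.3852
  n-hexane: x = 0.2425, y = 0.4561
  n-octane: x = 0.5772, y = 0.1587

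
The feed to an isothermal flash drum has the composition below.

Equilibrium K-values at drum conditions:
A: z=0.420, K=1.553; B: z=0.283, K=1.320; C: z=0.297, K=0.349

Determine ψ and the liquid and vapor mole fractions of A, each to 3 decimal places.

ψ = 0.426, x_A = 0.340, y_A = 0.528

Rachford–Rice: g(ψ) = Σ zᵢ(Kᵢ−1)/(1+ψ(Kᵢ−1)) = 0.
g(0) = ΣzᵢKᵢ − 1 = 0.129 and g(1) = 1 − Σzᵢ/Kᵢ = -0.336, so a root lies in (0, 1).
Newton iteration, ψ⁰ = 0.43:
  ψ = 0.430: g = -0.0013, g' = -0.349 → ψ = 0.426
Converged at ψ = 0.426.
Compositions from xᵢ = zᵢ/(1+ψ(Kᵢ−1)), yᵢ = Kᵢxᵢ:
  A: x = 0.340, y = 0.528
  B: x = 0.249, y = 0.329
  C: x = 0.411, y = 0.143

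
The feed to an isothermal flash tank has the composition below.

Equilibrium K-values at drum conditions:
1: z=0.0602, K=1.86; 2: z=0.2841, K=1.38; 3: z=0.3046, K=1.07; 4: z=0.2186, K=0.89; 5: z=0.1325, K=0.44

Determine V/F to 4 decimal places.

Rachford–Rice: g(V/F) = Σ zᵢ(Kᵢ−1)/(1+V/F(Kᵢ−1)) = 0.
Check two-phase: ΣzᵢKᵢ = 1.0828 > 1 and Σzᵢ/Kᵢ = 1.0697 > 1, so g(0) = 0.0828 > 0 and g(1) = -0.0697 < 0.
Newton–Raphson from V/F = 0.61:
  V/F = 0.6100: g = 0.00358, g' = -0.1465 → V/F = 0.6344
  V/F = 0.6344: g = -0.00004, g' = -0.1497 → V/F = 0.6342
Converged at V/F = 0.6342.

V/F = 0.6342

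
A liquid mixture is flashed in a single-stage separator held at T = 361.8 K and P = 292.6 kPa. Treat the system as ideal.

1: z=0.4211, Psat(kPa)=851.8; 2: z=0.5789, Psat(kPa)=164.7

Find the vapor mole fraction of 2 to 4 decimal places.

Raoult's law: Kᵢ = Pᵢˢᵃᵗ/P = Pᵢˢᵃᵗ/292.6.
  K_1 = 851.8/292.6 = 2.911141, K_2 = 164.7/292.6 = 0.562884
Newton iteration, ψ⁰ = 0.48:
  ψ = 0.4800: g = 0.09950, g' = -0.5955 → ψ = 0.6471
  ψ = 0.6471: g = 0.00697, g' = -0.5225 → ψ = 0.6604
  ψ = 0.6604: g = 0.00002, g' = -0.5192 → ψ = 0.6605
Converged at ψ = 0.6605.
Compositions from xᵢ = zᵢ/(1+ψ(Kᵢ−1)), yᵢ = Kᵢxᵢ:
  1: x = 0.1861, y = 0.5419
  2: x = 0.8139, y = 0.4581

y_2 = 0.4581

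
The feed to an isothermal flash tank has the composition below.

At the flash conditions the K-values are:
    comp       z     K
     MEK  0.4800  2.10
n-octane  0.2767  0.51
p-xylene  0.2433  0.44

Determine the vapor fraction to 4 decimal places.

ψ = 0.4442

Iterate (Newton) starting at ψ = 0.33:
  ψ = 0.3300: g = 0.05851, g' = -0.5220 → ψ = 0.4421
  ψ = 0.4421: g = 0.00109, g' = -0.5059 → ψ = 0.4442
Converged at ψ = 0.4442.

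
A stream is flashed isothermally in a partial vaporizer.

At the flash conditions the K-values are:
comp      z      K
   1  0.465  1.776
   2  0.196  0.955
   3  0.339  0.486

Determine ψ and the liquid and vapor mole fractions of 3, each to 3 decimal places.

Rachford–Rice: g(ψ) = Σ zᵢ(Kᵢ−1)/(1+ψ(Kᵢ−1)) = 0.
Check two-phase: ΣzᵢKᵢ = 1.178 > 1 and Σzᵢ/Kᵢ = 1.165 > 1, so g(0) = 0.178 > 0 and g(1) = -0.165 < 0.
Iterate (Newton) starting at ψ = 0.5:
  ψ = 0.500: g = 0.0164, g' = -0.308 → ψ = 0.553
Converged at ψ = 0.553.
Compositions from xᵢ = zᵢ/(1+ψ(Kᵢ−1)), yᵢ = Kᵢxᵢ:
  1: x = 0.325, y = 0.578
  2: x = 0.201, y = 0.192
  3: x = 0.474, y = 0.230

ψ = 0.553, x_3 = 0.474, y_3 = 0.230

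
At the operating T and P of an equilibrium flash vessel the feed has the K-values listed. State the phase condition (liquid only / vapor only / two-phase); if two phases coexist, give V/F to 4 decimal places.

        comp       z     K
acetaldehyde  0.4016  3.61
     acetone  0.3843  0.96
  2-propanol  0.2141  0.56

ΣzᵢKᵢ = 1.9386; Σzᵢ/Kᵢ = 0.8939.
Since Σzᵢ/Kᵢ < 1 the mixture is above its dew point — single vapor phase.

vapor only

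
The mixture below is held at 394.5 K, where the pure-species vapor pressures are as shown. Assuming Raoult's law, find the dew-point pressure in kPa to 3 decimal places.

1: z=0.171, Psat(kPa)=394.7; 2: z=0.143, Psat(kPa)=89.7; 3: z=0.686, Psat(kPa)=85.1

At the dew point ψ → 1, so Σzᵢ/Kᵢ = 1 with Kᵢ = Pᵢˢᵃᵗ/P ⇒ 1/P = Σzᵢ/Pᵢˢᵃᵗ.
1/P = 0.171/394.7 + 0.143/89.7 + 0.686/85.1 = 0.010089 ⇒ P = 99.122 kPa

Pdew = 99.122 kPa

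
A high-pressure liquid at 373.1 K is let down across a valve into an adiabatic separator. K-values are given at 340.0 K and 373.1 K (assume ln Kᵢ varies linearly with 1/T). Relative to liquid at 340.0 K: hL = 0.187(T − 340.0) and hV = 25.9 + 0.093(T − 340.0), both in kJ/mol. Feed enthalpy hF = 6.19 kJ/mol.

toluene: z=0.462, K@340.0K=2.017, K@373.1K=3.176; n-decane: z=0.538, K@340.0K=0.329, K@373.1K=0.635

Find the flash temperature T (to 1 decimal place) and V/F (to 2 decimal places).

T = 342.7 K, V/F = 0.22

Adiabatic flash: solve Rachford–Rice at each trial T, then check hF = ψ·hV(T) + (1−ψ)·hL(T).
  T = 340.0 K: K = (2.017, 0.329), RR gives ψ = 0.160, H_out = 4.132 kJ/mol
  T = 373.1 K: K = (3.176, 0.635), RR gives ψ = 1.000, H_out = 28.978 kJ/mol
  T = 356.6 K: K = (2.560, 0.465), RR gives ψ = 0.518, H_out = 15.709 kJ/mol
  T = 348.3 K: K = (2.279, 0.393), RR gives ψ = 0.340, H_out = 10.088 kJ/mol
  T = 344.1 K: K = (2.144, 0.359), RR gives ψ = 0.251, H_out = 7.166 kJ/mol
  T = 342.1 K: K = (2.081, 0.344), RR gives ψ = 0.207, H_out = 5.715 kJ/mol
  T = 343.1 K: K = (2.112, 0.352), RR gives ψ = 0.229, H_out = 6.447 kJ/mol
Linear interpolation between T = 342.1 (H_out = 5.715) and T = 343.1 (H_out = 6.447) on hF = 6.19 gives T ≈ 342.7 K, at which ψ = 0.22.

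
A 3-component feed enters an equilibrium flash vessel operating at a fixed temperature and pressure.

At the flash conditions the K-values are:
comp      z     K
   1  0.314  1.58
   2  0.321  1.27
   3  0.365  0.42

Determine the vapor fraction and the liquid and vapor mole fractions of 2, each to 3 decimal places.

ψ = 0.222, x_2 = 0.303, y_2 = 0.385

Newton–Raphson from ψ = 0.5:
  ψ = 0.500: g = -0.0806, g' = -0.325 → ψ = 0.252
  ψ = 0.252: g = -0.0079, g' = -0.269 → ψ = 0.223
  ψ = 0.223: g = -0.0001, g' = -0.266 → ψ = 0.222
Converged at ψ = 0.222.
Compositions from xᵢ = zᵢ/(1+ψ(Kᵢ−1)), yᵢ = Kᵢxᵢ:
  1: x = 0.278, y = 0.439
  2: x = 0.303, y = 0.385
  3: x = 0.419, y = 0.176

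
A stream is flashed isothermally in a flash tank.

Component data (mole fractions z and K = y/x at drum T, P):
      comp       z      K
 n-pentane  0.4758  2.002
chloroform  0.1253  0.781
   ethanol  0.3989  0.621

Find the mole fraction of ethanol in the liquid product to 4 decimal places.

Material balance + equilibrium reduce to Σ zᵢ(Kᵢ−1)/(1+ψ(Kᵢ−1)) = 0.
Feasibility: ΣzᵢKᵢ = 1.2981, Σzᵢ/Kᵢ = 1.0404 — both > 1, two phases present.
Iterate (Newton) starting at ψ = 0.5:
  ψ = 0.5000: g = 0.10028, g' = -0.3068 → ψ = 0.8268
  ψ = 0.8268: g = 0.00705, g' = -0.2734 → ψ = 0.8526
Converged at ψ = 0.8526.
Compositions from xᵢ = zᵢ/(1+ψ(Kᵢ−1)), yᵢ = Kᵢxᵢ:
  n-pentane: x = 0.2566, y = 0.5137
  chloroform: x = 0.1541, y = 0.1203
  ethanol: x = 0.5893, y = 0.3660

x_ethanol = 0.5893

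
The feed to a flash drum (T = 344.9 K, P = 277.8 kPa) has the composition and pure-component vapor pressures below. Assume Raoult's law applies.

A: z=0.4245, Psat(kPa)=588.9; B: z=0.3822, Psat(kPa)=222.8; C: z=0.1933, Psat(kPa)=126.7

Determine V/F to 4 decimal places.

V/F = 0.7262

Raoult's law: Kᵢ = Pᵢˢᵃᵗ/P = Pᵢˢᵃᵗ/277.8.
  K_A = 588.9/277.8 = 2.119870, K_B = 222.8/277.8 = 0.802016, K_C = 126.7/277.8 = 0.456084
Material balance + equilibrium reduce to Σ zᵢ(Kᵢ−1)/(1+V/F(Kᵢ−1)) = 0.
Feasibility: ΣzᵢKᵢ = 1.2946, Σzᵢ/Kᵢ = 1.1006 — both > 1, two phases present.
Newton–Raphson from V/F = 0.5:
  V/F = 0.5000: g = 0.07635, g' = -0.3451 → V/F = 0.7212
  V/F = 0.7212: g = 0.00170, g' = -0.3382 → V/F = 0.7262
Converged at V/F = 0.7262.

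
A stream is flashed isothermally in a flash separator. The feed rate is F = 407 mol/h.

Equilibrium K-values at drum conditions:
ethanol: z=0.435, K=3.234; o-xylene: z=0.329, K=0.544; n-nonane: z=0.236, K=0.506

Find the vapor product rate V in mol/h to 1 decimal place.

V = 272.0 mol/h

Material balance + equilibrium reduce to Σ zᵢ(Kᵢ−1)/(1+V/F(Kᵢ−1)) = 0.
Feasibility: ΣzᵢKᵢ = 1.705, Σzᵢ/Kᵢ = 1.206 — both > 1, two phases present.
Newton iteration, V/F⁰ = 0.5:
  V/F = 0.500: g = 0.1099, g' = -0.701 → V/F = 0.657
  V/F = 0.657: g = 0.0071, g' = -0.622 → V/F = 0.668
Converged at V/F = 0.668.
Then V = V/F·F = 0.6683·407 = 272.0 mol/h and L = F − V = 135.0 mol/h.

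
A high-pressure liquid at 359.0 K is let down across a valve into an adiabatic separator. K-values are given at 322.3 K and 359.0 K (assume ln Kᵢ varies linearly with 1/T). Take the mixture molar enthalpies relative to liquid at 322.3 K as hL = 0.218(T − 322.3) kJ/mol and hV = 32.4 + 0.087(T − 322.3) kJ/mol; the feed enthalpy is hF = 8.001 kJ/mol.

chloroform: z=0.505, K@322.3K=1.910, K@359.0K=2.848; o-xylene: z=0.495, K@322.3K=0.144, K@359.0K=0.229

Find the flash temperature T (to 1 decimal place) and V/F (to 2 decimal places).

Adiabatic flash: solve Rachford–Rice at each trial T, then check hF = ψ·hV(T) + (1−ψ)·hL(T).
  T = 322.3 K: K = (1.910, 0.144), RR gives ψ = 0.046, H_out = 1.490 kJ/mol
  T = 359.0 K: K = (2.848, 0.229), RR gives ψ = 0.387, H_out = 18.683 kJ/mol
  T = 340.6 K: K = (2.356, 0.184), RR gives ψ = 0.254, H_out = 11.602 kJ/mol
  T = 331.5 K: K = (2.129, 0.163), RR gives ψ = 0.165, H_out = 7.155 kJ/mol
  T = 336.1 K: K = (2.242, 0.173), RR gives ψ = 0.213, H_out = 9.512 kJ/mol
  T = 333.8 K: K = (2.185, 0.168), RR gives ψ = 0.190, H_out = 8.365 kJ/mol
Linear interpolation between T = 331.5 (H_out = 7.155) and T = 333.8 (H_out = 8.365) on hF = 8.001 gives T ≈ 333.1 K, at which ψ = 0.18.

T = 333.1 K, V/F = 0.18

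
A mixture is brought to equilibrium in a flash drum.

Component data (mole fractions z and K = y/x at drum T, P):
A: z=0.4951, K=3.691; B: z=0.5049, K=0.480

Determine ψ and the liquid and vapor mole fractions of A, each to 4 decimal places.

ψ = 0.7645, x_A = 0.1619, y_A = 0.5977

Let ψ = V/F and solve Σ zᵢ(Kᵢ−1)/(1+ψ(Kᵢ−1)) = 0.
g(0) = ΣzᵢKᵢ − 1 = 1.0698 and g(1) = 1 − Σzᵢ/Kᵢ = -0.1860, so a root lies in (0, 1).
Binary case is linear: z₁(K₁−1)(1+ψ(K₂−1)) + z₂(K₂−1)(1+ψ(K₁−1)) = 0
⇒ ψ = [z₁(K₁−1)+z₂(K₂−1)] / [−(K₁−1)(K₂−1)] = 1.06977/1.39932 = 0.7645
Compositions from xᵢ = zᵢ/(1+ψ(Kᵢ−1)), yᵢ = Kᵢxᵢ:
  A: x = 0.1619, y = 0.5977
  B: x = 0.8381, y = 0.4023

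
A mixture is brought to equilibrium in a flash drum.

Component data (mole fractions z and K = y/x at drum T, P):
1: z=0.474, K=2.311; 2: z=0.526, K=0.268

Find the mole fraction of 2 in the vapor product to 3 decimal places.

Material balance + equilibrium reduce to Σ zᵢ(Kᵢ−1)/(1+β(Kᵢ−1)) = 0.
g(0) = ΣzᵢKᵢ − 1 = 0.236 and g(1) = 1 − Σzᵢ/Kᵢ = -1.168, so a root lies in (0, 1).
Binary case is linear: z₁(K₁−1)(1+β(K₂−1)) + z₂(K₂−1)(1+β(K₁−1)) = 0
⇒ β = [z₁(K₁−1)+z₂(K₂−1)] / [−(K₁−1)(K₂−1)] = 0.2364/0.9597 = 0.246
Compositions from xᵢ = zᵢ/(1+β(Kᵢ−1)), yᵢ = Kᵢxᵢ:
  1: x = 0.358, y = 0.828
  2: x = 0.642, y = 0.172

y_2 = 0.172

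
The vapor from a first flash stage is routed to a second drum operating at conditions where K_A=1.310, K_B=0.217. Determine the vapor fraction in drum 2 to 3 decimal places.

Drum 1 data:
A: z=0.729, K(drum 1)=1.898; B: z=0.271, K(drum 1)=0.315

V/F (drum 2) = 0.472

Drum 1:
Let ψ₁ = V/F and solve Σ zᵢ(Kᵢ−1)/(1+ψ₁(Kᵢ−1)) = 0.
Check two-phase: ΣzᵢKᵢ = 1.469 > 1 and Σzᵢ/Kᵢ = 1.244 > 1, so g(0) = 0.469 > 0 and g(1) = -0.244 < 0.
Binary case is linear: z₁(K₁−1)(1+ψ₁(K₂−1)) + z₂(K₂−1)(1+ψ₁(K₁−1)) = 0
⇒ ψ₁ = [z₁(K₁−1)+z₂(K₂−1)] / [−(K₁−1)(K₂−1)] = 0.4690/0.6151 = 0.762
Drum-1 compositions:
  A: x = 0.433, y = 0.821
  B: x = 0.567, y = 0.179
Drum-2 feed = drum-1 vapor: z₂ = (0.8213, 0.1787).
Drum 2:
Iterate (Newton) starting at ψ₂ = 0.5:
  ψ₂ = 0.500: g = -0.0095, g' = -0.355 → ψ₂ = 0.473
  ψ₂ = 0.473: g = -0.0003, g' = -0.337 → ψ₂ = 0.472
Converged at ψ₂ = 0.472.
  A: x = 0.716, y = 0.938
  B: x = 0.284, y = 0.062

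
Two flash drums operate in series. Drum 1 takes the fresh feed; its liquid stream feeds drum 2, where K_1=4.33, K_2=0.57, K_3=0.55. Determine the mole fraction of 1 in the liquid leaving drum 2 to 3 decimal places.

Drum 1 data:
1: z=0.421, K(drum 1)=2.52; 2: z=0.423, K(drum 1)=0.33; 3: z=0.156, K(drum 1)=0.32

x_1 (drum 2) = 0.116

Drum 1:
Newton–Raphson from ψ₁ = 0.57:
  ψ₁ = 0.570: g = -0.2889, g' = -0.969 → ψ₁ = 0.272
  ψ₁ = 0.272: g = -0.0238, g' = -0.880 → ψ₁ = 0.245
Converged at ψ₁ = 0.245.
Drum-1 compositions:
  1: x = 0.307, y = 0.773
  2: x = 0.506, y = 0.167
  3: x = 0.187, y = 0.060
Drum-2 feed = drum-1 liquid: z₂ = (0.3068, 0.5060, 0.1872).
Drum 2:
Material balance + equilibrium reduce to Σ zᵢ(Kᵢ−1)/(1+ψ₂(Kᵢ−1)) = 0.
Feasibility: ΣzᵢKᵢ = 1.720, Σzᵢ/Kᵢ = 1.299 — both > 1, two phases present.
Newton–Raphson from ψ₂ = 0.51:
  ψ₂ = 0.510: g = -0.0094, g' = -0.685 → ψ₂ = 0.496
Converged at ψ₂ = 0.496.
  1: x = 0.116, y = 0.501
  2: x = 0.643, y = 0.367
  3: x = 0.241, y = 0.133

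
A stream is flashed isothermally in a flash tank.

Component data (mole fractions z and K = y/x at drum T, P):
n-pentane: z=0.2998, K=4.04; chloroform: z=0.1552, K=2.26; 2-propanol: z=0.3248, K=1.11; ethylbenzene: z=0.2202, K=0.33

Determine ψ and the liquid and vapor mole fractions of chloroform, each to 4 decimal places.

Rachford–Rice: g(ψ) = Σ zᵢ(Kᵢ−1)/(1+ψ(Kᵢ−1)) = 0.
Feasibility: ΣzᵢKᵢ = 1.9951, Σzᵢ/Kᵢ = 1.1028 — both > 1, two phases present.
Newton iteration, ψ⁰ = 0.66:
  ψ = 0.6600: g = 0.17873, g' = -0.7011 → ψ = 0.9149
  ψ = 0.9149: g = -0.01691, g' = -0.9102 → ψ = 0.8964
  ψ = 0.8964: g = -0.00032, g' = -0.8768 → ψ = 0.8960
Converged at ψ = 0.8960.
Compositions from xᵢ = zᵢ/(1+ψ(Kᵢ−1)), yᵢ = Kᵢxᵢ:
  n-pentane: x = 0.0805, y = 0.3253
  chloroform: x = 0.0729, y = 0.1648
  2-propanol: x = 0.2957, y = 0.3282
  ethylbenzene: x = 0.5509, y = 0.1818

ψ = 0.8960, x_chloroform = 0.0729, y_chloroform = 0.1648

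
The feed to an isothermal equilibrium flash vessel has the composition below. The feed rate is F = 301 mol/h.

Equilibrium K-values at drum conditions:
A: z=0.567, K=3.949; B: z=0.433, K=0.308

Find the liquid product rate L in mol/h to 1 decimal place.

Let ψ = V/F and solve Σ zᵢ(Kᵢ−1)/(1+ψ(Kᵢ−1)) = 0.
Feasibility: ΣzᵢKᵢ = 2.372, Σzᵢ/Kᵢ = 1.549 — both > 1, two phases present.
Newton–Raphson from ψ = 0.37:
  ψ = 0.370: g = 0.3968, g' = -1.502 → ψ = 0.634
  ψ = 0.634: g = 0.0486, g' = -1.257 → ψ = 0.673
Converged at ψ = 0.673.
Then V = ψ·F = 0.6725·301 = 202.4 mol/h and L = F − V = 98.6 mol/h.

L = 98.6 mol/h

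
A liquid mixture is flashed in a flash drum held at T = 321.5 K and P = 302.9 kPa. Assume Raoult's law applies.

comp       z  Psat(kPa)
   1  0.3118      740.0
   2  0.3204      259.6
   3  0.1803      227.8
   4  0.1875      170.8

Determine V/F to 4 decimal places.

V/F = 0.7044

Raoult's law: Kᵢ = Pᵢˢᵃᵗ/P = Pᵢˢᵃᵗ/302.9.
  K_1 = 740.0/302.9 = 2.443051, K_2 = 259.6/302.9 = 0.857049, K_3 = 227.8/302.9 = 0.752063, K_4 = 170.8/302.9 = 0.563882
Rachford–Rice: g(V/F) = Σ zᵢ(Kᵢ−1)/(1+V/F(Kᵢ−1)) = 0.
Check two-phase: ΣzᵢKᵢ = 1.2777 > 1 and Σzᵢ/Kᵢ = 1.0737 > 1, so g(0) = 0.2777 > 0 and g(1) = -0.0737 < 0.
Iterate (Newton) starting at V/F = 0.5:
  V/F = 0.5000: g = 0.05643, g' = -0.2994 → V/F = 0.6885
  V/F = 0.6885: g = 0.00415, g' = -0.2604 → V/F = 0.7044
Converged at V/F = 0.7044.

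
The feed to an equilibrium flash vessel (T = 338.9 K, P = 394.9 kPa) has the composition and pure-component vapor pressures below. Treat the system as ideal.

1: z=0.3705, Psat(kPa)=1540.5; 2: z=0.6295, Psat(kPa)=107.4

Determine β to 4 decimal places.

Raoult's law: Kᵢ = Pᵢˢᵃᵗ/P = Pᵢˢᵃᵗ/394.9.
  K_1 = 1540.5/394.9 = 3.900988, K_2 = 107.4/394.9 = 0.271968
Let β = V/F and solve Σ zᵢ(Kᵢ−1)/(1+β(Kᵢ−1)) = 0.
g(0) = ΣzᵢKᵢ − 1 = 0.6165 and g(1) = 1 − Σzᵢ/Kᵢ = -1.4096, so a root lies in (0, 1).
Newton iteration, β⁰ = 0.5:
  β = 0.5000: g = -0.28200, g' = -1.3442 → β = 0.2902
  β = 0.2902: g = 0.00248, g' = -1.4554 → β = 0.2919
Converged at β = 0.2919.

β = 0.2919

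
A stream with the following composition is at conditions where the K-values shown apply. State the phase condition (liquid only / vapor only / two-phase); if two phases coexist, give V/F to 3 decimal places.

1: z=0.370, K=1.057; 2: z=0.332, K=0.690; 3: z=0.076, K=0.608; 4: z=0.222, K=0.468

liquid only

ΣzᵢKᵢ = 0.770; Σzᵢ/Kᵢ = 1.431.
Since ΣzᵢKᵢ < 1 the mixture is below its bubble point — single liquid phase.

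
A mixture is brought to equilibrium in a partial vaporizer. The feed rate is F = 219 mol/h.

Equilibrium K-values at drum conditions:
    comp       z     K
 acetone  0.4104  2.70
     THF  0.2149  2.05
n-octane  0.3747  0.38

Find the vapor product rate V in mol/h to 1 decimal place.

V = 163.9 mol/h

Let ψ = V/F and solve Σ zᵢ(Kᵢ−1)/(1+ψ(Kᵢ−1)) = 0.
Check two-phase: ΣzᵢKᵢ = 1.6910 > 1 and Σzᵢ/Kᵢ = 1.2429 > 1, so g(0) = 0.6910 > 0 and g(1) = -0.2429 < 0.
Iterate (Newton) starting at ψ = 0.5:
  ψ = 0.5000: g = 0.18840, g' = -0.7510 → ψ = 0.7509
  ψ = 0.7509: g = -0.00204, g' = -0.8072 → ψ = 0.7484
Converged at ψ = 0.7484.
Then V = ψ·F = 0.7484·219 = 163.9 mol/h and L = F − V = 55.1 mol/h.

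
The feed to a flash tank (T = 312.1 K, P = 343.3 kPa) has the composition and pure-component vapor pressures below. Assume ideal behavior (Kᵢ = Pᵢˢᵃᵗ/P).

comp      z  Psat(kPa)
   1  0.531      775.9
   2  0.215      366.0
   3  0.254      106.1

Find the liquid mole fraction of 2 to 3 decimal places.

Raoult's law: Kᵢ = Pᵢˢᵃᵗ/P = Pᵢˢᵃᵗ/343.3.
  K_1 = 775.9/343.3 = 2.26012, K_2 = 366.0/343.3 = 1.06612, K_3 = 106.1/343.3 = 0.30906
Iterate (Newton) starting at β = 0.34:
  β = 0.340: g = 0.2529, g' = -0.621 → β = 0.747
  β = 0.747: g = -0.0046, g' = -0.743 → β = 0.741
Converged at β = 0.741.
Compositions from xᵢ = zᵢ/(1+β(Kᵢ−1)), yᵢ = Kᵢxᵢ:
  1: x = 0.275, y = 0.621
  2: x = 0.205, y = 0.219
  3: x = 0.520, y = 0.161

x_2 = 0.205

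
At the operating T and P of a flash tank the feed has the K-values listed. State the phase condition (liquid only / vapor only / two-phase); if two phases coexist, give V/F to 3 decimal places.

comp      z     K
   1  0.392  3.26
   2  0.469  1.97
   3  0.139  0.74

vapor only

ΣzᵢKᵢ = 2.305; Σzᵢ/Kᵢ = 0.546.
Since Σzᵢ/Kᵢ < 1 the mixture is above its dew point — single vapor phase.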